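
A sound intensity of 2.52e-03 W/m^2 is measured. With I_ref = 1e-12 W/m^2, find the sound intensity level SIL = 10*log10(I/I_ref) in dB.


I / I_ref = 2.52e-03 / 1e-12 = 2.52e+09
SIL = 10 * log10(2.52e+09) = 94.014 dB


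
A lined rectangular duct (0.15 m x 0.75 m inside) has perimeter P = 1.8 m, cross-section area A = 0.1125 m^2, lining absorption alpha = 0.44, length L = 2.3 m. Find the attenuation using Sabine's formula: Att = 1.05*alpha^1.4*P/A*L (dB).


alpha^1.4 = 0.44^1.4 = 0.316835
Attenuation rate = 1.05 * alpha^1.4 * P / A
= 1.05 * 0.316835 * 1.8 / 0.1125 = 5.32283 dB/m
Total Att = 5.32283 * 2.3 = 12.243 dB


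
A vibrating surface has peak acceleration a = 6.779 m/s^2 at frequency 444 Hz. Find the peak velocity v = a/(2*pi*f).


omega = 2*pi*f = 2*pi*444 = 2789.73 rad/s
v = a / omega = 6.779 / 2789.73 = 0.00243 m/s


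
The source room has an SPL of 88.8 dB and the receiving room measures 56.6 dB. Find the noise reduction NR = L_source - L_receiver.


NR = L_source - L_receiver (difference between source and receiving room levels)
NR = 88.8 - 56.6 = 32.2 dB


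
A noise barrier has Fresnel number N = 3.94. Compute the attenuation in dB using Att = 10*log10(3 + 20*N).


3 + 20*N = 3 + 20*3.94 = 81.8
Att = 10*log10(81.8) = 19.128 dB


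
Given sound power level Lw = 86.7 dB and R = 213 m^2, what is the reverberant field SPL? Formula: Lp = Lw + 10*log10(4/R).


4/R = 4/213 = 0.0187793
Lp = 86.7 + 10*log10(0.0187793) = 69.437 dB


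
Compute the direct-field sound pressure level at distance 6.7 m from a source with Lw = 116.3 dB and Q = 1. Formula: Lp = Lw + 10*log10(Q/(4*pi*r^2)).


4*pi*r^2 = 4*pi*6.7^2 = 564.104 m^2
Q / (4*pi*r^2) = 1 / 564.104 = 0.00177272
Lp = 116.3 + 10*log10(0.00177272) = 88.786 dB


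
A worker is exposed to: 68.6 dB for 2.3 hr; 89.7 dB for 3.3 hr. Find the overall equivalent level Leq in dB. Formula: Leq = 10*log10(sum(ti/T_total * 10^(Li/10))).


T_total = 2.3 + 3.3 = 5.6 hr
(2.3/5.6) * 10^(68.6/10) = 2.97536e+06
(3.3/5.6) * 10^(89.7/10) = 5.49953e+08
Sum = 2.97536e+06 + 5.49953e+08 = 5.52928e+08
Leq = 10*log10(5.52928e+08) = 87.427 dB


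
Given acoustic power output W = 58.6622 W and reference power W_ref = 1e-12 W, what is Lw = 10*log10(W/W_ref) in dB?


W / W_ref = 58.6622 / 1e-12 = 5.86622e+13
Lw = 10 * log10(5.86622e+13) = 137.68 dB


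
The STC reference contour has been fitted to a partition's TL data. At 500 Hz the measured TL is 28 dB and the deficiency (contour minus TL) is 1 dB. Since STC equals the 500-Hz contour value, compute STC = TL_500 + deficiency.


By ASTM E413, STC = value of the fitted reference contour at 500 Hz.
Contour value at 500 Hz = TL_500 + deficiency = 28 + 1 = 29
STC = 29


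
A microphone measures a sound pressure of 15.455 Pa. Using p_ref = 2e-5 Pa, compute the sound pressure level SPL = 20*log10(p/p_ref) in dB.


p / p_ref = 15.455 / 2e-5 = 772750
SPL = 20 * log10(772750) = 117.76 dB


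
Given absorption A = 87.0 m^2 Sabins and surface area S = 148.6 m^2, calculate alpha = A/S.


Absorption coefficient = absorbed power / incident power
alpha = A / S = 87.0 / 148.6 = 0.58546


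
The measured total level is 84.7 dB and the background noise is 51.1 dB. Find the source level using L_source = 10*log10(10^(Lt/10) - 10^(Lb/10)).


10^(84.7/10) = 2.95121e+08
10^(51.1/10) = 128825
Difference = 2.95121e+08 - 128825 = 2.94992e+08
L_source = 10*log10(2.94992e+08) = 84.698 dB


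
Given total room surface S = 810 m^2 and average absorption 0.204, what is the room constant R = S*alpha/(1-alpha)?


R = 810 * 0.204 / (1 - 0.204) = 207.59 m^2


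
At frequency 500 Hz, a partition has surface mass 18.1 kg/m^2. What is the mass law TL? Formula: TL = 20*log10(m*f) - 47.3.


m * f = 18.1 * 500 = 9050
20*log10(9050) = 79.133 dB
TL = 79.133 - 47.3 = 31.833 dB


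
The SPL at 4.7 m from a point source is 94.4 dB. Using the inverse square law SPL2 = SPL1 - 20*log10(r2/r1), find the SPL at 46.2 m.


r2/r1 = 46.2/4.7 = 9.82979
Correction = 20*log10(9.82979) = 19.8509 dB
SPL2 = 94.4 - 19.8509 = 74.549 dB


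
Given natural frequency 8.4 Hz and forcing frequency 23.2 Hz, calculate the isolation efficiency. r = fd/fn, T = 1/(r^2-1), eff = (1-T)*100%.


r = 23.2 / 8.4 = 2.7619
r^2 - 1 = 2.7619^2 - 1 = 6.62809
T = 1/6.62809 = 0.150873
Efficiency = (1 - 0.150873)*100 = 84.913 %


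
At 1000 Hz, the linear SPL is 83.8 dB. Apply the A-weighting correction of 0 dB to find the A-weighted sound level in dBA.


A-weighting table: 1000 Hz -> 0 dB correction
SPL_A = SPL + correction = 83.8 + (0) = 83.8 dBA


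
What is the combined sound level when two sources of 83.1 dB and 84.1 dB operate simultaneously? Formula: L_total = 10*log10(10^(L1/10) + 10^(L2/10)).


10^(83.1/10) = 2.04174e+08
10^(84.1/10) = 2.5704e+08
Sum = 2.04174e+08 + 2.5704e+08 = 4.61214e+08
L_total = 10*log10(4.61214e+08) = 86.639 dB


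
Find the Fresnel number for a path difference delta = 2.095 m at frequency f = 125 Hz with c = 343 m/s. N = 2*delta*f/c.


N = 2*delta*f/c = 2*delta/lambda, where lambda = c/f
lambda = 343 / 125 = 2.744 m
N = 2 * 2.095 / 2.744 = 1.527


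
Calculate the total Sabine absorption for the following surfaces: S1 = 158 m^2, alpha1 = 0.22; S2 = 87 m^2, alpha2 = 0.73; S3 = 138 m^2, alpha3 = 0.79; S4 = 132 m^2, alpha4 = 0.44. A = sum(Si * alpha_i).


158 * 0.22 = 34.76
87 * 0.73 = 63.51
138 * 0.79 = 109.02
132 * 0.44 = 58.08
A_total = 34.76 + 63.51 + 109.02 + 58.08 = 265.37 m^2


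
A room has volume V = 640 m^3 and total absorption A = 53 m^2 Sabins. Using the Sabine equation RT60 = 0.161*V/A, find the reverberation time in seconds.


RT60 = 0.161 * 640 / 53 = 1.9442 s


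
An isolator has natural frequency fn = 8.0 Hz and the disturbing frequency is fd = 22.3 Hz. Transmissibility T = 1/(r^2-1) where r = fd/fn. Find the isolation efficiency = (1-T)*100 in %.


r = 22.3 / 8.0 = 2.7875
r^2 - 1 = 2.7875^2 - 1 = 6.77016
T = 1/6.77016 = 0.147707
Efficiency = (1 - 0.147707)*100 = 85.229 %


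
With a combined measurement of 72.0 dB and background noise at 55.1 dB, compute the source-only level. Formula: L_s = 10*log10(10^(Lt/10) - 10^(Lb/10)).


10^(72.0/10) = 1.58489e+07
10^(55.1/10) = 323594
Difference = 1.58489e+07 - 323594 = 1.55253e+07
L_source = 10*log10(1.55253e+07) = 71.91 dB


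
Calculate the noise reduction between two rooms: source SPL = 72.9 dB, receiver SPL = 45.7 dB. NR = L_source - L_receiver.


NR = L_source - L_receiver (difference between source and receiving room levels)
NR = 72.9 - 45.7 = 27.2 dB


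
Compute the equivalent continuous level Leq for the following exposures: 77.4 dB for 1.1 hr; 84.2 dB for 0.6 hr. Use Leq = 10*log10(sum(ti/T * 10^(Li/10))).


T_total = 1.1 + 0.6 = 1.7 hr
(1.1/1.7) * 10^(77.4/10) = 3.55585e+07
(0.6/1.7) * 10^(84.2/10) = 9.2833e+07
Sum = 3.55585e+07 + 9.2833e+07 = 1.28392e+08
Leq = 10*log10(1.28392e+08) = 81.085 dB


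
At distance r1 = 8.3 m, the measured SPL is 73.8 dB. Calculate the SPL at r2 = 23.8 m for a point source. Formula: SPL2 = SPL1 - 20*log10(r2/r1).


r2/r1 = 23.8/8.3 = 2.86747
Correction = 20*log10(2.86747) = 9.14998 dB
SPL2 = 73.8 - 9.14998 = 64.65 dB


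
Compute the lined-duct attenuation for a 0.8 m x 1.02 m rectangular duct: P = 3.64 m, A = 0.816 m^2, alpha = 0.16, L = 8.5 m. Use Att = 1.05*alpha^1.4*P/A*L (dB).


alpha^1.4 = 0.16^1.4 = 0.076872
Attenuation rate = 1.05 * alpha^1.4 * P / A
= 1.05 * 0.076872 * 3.64 / 0.816 = 0.360055 dB/m
Total Att = 0.360055 * 8.5 = 3.0605 dB


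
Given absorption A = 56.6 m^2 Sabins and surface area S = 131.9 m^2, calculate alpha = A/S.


Absorption coefficient = absorbed power / incident power
alpha = A / S = 56.6 / 131.9 = 0.42911


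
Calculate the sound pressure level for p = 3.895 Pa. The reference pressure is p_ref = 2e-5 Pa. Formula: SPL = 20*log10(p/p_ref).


p / p_ref = 3.895 / 2e-5 = 194750
SPL = 20 * log10(194750) = 105.79 dB


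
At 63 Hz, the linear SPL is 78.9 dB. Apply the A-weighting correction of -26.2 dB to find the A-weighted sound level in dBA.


A-weighting table: 63 Hz -> -26.2 dB correction
SPL_A = SPL + correction = 78.9 + (-26.2) = 52.7 dBA


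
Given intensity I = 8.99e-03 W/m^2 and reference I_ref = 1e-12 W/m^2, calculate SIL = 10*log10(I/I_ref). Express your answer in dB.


I / I_ref = 8.99e-03 / 1e-12 = 8.99e+09
SIL = 10 * log10(8.99e+09) = 99.538 dB


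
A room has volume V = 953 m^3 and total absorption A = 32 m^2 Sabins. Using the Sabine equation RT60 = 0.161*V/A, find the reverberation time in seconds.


RT60 = 0.161 * 953 / 32 = 4.7948 s


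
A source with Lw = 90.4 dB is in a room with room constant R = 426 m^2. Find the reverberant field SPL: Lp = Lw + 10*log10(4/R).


4/R = 4/426 = 0.00938967
Lp = 90.4 + 10*log10(0.00938967) = 70.127 dB


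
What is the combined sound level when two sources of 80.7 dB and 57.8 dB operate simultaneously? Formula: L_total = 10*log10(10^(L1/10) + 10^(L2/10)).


10^(80.7/10) = 1.1749e+08
10^(57.8/10) = 602560
Sum = 1.1749e+08 + 602560 = 1.18093e+08
L_total = 10*log10(1.18093e+08) = 80.722 dB


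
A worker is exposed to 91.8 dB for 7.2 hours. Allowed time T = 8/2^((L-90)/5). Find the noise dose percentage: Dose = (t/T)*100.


T_allowed = 8 / 2^((91.8 - 90)/5) = 6.23332 hr
Dose = 7.2 / 6.23332 * 100 = 115.51 %


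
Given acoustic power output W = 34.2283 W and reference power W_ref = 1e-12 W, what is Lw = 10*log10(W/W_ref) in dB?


W / W_ref = 34.2283 / 1e-12 = 3.42283e+13
Lw = 10 * log10(3.42283e+13) = 135.34 dB


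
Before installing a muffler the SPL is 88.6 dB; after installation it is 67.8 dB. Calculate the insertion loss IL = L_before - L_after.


Insertion loss = SPL without muffler - SPL with muffler
IL = 88.6 - 67.8 = 20.8 dB


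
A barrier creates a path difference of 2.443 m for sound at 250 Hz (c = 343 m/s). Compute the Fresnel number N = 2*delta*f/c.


N = 2*delta*f/c = 2*delta/lambda, where lambda = c/f
lambda = 343 / 250 = 1.372 m
N = 2 * 2.443 / 1.372 = 3.5612


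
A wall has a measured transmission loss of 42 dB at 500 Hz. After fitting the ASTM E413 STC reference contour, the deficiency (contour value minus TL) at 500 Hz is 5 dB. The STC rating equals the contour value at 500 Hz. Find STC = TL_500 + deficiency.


By ASTM E413, STC = value of the fitted reference contour at 500 Hz.
Contour value at 500 Hz = TL_500 + deficiency = 42 + 5 = 47
STC = 47


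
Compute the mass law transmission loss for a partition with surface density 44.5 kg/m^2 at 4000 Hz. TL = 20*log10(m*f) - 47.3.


m * f = 44.5 * 4000 = 178000
20*log10(178000) = 105.008 dB
TL = 105.008 - 47.3 = 57.708 dB


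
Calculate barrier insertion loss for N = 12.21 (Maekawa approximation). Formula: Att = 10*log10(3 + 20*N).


3 + 20*N = 3 + 20*12.21 = 247.2
Att = 10*log10(247.2) = 23.93 dB


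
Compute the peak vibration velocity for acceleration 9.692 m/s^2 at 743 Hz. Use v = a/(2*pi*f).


omega = 2*pi*f = 2*pi*743 = 4668.41 rad/s
v = a / omega = 9.692 / 4668.41 = 0.0020761 m/s


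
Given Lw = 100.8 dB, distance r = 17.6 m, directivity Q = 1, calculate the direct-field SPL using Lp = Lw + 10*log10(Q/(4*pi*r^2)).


4*pi*r^2 = 4*pi*17.6^2 = 3892.56 m^2
Q / (4*pi*r^2) = 1 / 3892.56 = 0.0002569
Lp = 100.8 + 10*log10(0.0002569) = 64.898 dB


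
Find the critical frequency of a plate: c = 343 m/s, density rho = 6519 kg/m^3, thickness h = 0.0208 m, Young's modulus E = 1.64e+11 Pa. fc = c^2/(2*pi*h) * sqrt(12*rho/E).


12*rho/E = 12*6519/1.64e+11 = 4.77e-07
sqrt(12*rho/E) = sqrt(4.77e-07) = 0.000690652
c^2/(2*pi*h) = 343^2/(2*pi*0.0208) = 900212
fc = 900212 * 0.000690652 = 621.73 Hz


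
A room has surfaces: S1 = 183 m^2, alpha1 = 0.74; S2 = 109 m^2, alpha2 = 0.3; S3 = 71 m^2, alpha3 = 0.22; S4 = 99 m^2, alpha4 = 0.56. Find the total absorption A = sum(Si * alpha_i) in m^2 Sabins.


183 * 0.74 = 135.42
109 * 0.3 = 32.7
71 * 0.22 = 15.62
99 * 0.56 = 55.44
A_total = 135.42 + 32.7 + 15.62 + 55.44 = 239.18 m^2


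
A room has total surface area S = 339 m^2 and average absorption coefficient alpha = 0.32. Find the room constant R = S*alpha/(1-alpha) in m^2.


R = 339 * 0.32 / (1 - 0.32) = 159.53 m^2


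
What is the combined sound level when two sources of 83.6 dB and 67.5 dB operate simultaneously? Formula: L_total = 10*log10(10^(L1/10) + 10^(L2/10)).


10^(83.6/10) = 2.29087e+08
10^(67.5/10) = 5.62341e+06
Sum = 2.29087e+08 + 5.62341e+06 = 2.3471e+08
L_total = 10*log10(2.3471e+08) = 83.705 dB


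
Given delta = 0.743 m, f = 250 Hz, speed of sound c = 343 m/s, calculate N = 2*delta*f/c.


N = 2*delta*f/c = 2*delta/lambda, where lambda = c/f
lambda = 343 / 250 = 1.372 m
N = 2 * 0.743 / 1.372 = 1.0831


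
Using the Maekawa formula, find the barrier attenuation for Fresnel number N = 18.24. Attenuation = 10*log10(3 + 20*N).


3 + 20*N = 3 + 20*18.24 = 367.8
Att = 10*log10(367.8) = 25.656 dB


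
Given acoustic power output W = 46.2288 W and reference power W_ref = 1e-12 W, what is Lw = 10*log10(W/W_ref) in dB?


W / W_ref = 46.2288 / 1e-12 = 4.62288e+13
Lw = 10 * log10(4.62288e+13) = 136.65 dB


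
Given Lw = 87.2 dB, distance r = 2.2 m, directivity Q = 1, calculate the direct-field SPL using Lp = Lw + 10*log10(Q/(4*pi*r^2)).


4*pi*r^2 = 4*pi*2.2^2 = 60.8212 m^2
Q / (4*pi*r^2) = 1 / 60.8212 = 0.0164416
Lp = 87.2 + 10*log10(0.0164416) = 69.359 dB


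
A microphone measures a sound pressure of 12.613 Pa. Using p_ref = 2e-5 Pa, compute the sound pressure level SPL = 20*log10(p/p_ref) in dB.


p / p_ref = 12.613 / 2e-5 = 630650
SPL = 20 * log10(630650) = 116 dB


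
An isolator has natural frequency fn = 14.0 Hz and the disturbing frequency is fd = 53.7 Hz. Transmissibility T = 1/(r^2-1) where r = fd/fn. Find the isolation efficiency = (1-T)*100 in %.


r = 53.7 / 14.0 = 3.83571
r^2 - 1 = 3.83571^2 - 1 = 13.7127
T = 1/13.7127 = 0.0729251
Efficiency = (1 - 0.0729251)*100 = 92.707 %


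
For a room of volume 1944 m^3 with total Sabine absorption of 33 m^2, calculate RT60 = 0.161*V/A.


RT60 = 0.161 * 1944 / 33 = 9.4844 s


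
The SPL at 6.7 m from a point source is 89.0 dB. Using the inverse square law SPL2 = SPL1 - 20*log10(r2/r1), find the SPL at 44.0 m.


r2/r1 = 44.0/6.7 = 6.56716
Correction = 20*log10(6.56716) = 16.3476 dB
SPL2 = 89.0 - 16.3476 = 72.652 dB


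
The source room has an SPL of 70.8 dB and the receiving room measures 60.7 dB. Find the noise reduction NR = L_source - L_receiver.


NR = L_source - L_receiver (difference between source and receiving room levels)
NR = 70.8 - 60.7 = 10.1 dB


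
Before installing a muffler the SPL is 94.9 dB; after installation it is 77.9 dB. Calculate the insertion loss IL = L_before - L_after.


Insertion loss = SPL without muffler - SPL with muffler
IL = 94.9 - 77.9 = 17 dB


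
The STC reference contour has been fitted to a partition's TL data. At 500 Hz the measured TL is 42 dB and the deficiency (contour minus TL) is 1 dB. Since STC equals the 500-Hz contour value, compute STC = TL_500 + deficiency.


By ASTM E413, STC = value of the fitted reference contour at 500 Hz.
Contour value at 500 Hz = TL_500 + deficiency = 42 + 1 = 43
STC = 43


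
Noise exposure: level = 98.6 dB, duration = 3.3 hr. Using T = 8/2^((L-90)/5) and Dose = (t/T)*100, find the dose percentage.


T_allowed = 8 / 2^((98.6 - 90)/5) = 2.42839 hr
Dose = 3.3 / 2.42839 * 100 = 135.89 %


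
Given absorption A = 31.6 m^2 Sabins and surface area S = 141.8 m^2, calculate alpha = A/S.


Absorption coefficient = absorbed power / incident power
alpha = A / S = 31.6 / 141.8 = 0.22285


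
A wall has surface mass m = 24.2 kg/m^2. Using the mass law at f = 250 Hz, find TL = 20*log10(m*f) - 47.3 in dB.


m * f = 24.2 * 250 = 6050
20*log10(6050) = 75.6351 dB
TL = 75.6351 - 47.3 = 28.335 dB


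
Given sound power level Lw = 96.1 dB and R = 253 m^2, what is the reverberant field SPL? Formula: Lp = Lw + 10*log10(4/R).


4/R = 4/253 = 0.0158103
Lp = 96.1 + 10*log10(0.0158103) = 78.089 dB


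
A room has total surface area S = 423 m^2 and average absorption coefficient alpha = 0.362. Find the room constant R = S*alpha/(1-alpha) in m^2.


R = 423 * 0.362 / (1 - 0.362) = 240.01 m^2


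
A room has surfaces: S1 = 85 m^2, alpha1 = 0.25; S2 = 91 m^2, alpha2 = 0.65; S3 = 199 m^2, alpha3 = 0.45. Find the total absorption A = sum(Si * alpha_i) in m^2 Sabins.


85 * 0.25 = 21.25
91 * 0.65 = 59.15
199 * 0.45 = 89.55
A_total = 21.25 + 59.15 + 89.55 = 169.95 m^2


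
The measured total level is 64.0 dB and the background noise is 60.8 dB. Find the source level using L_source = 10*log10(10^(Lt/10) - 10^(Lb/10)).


10^(64.0/10) = 2.51189e+06
10^(60.8/10) = 1.20226e+06
Difference = 2.51189e+06 - 1.20226e+06 = 1.30963e+06
L_source = 10*log10(1.30963e+06) = 61.171 dB


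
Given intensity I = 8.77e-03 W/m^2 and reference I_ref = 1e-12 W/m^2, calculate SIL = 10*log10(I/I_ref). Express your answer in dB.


I / I_ref = 8.77e-03 / 1e-12 = 8.77e+09
SIL = 10 * log10(8.77e+09) = 99.43 dB


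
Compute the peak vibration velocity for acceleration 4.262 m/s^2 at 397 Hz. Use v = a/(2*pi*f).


omega = 2*pi*f = 2*pi*397 = 2494.42 rad/s
v = a / omega = 4.262 / 2494.42 = 0.0017086 m/s


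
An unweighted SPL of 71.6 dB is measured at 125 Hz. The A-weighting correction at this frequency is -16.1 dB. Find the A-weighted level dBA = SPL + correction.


A-weighting table: 125 Hz -> -16.1 dB correction
SPL_A = SPL + correction = 71.6 + (-16.1) = 55.5 dBA


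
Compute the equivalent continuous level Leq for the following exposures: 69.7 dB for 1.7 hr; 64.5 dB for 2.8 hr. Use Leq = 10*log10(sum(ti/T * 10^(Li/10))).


T_total = 1.7 + 2.8 = 4.5 hr
(1.7/4.5) * 10^(69.7/10) = 3.52563e+06
(2.8/4.5) * 10^(64.5/10) = 1.75366e+06
Sum = 3.52563e+06 + 1.75366e+06 = 5.27929e+06
Leq = 10*log10(5.27929e+06) = 67.226 dB


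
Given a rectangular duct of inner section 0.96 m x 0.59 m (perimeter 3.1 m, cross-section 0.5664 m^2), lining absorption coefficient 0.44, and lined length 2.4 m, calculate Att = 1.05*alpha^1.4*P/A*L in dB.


alpha^1.4 = 0.44^1.4 = 0.316835
Attenuation rate = 1.05 * alpha^1.4 * P / A
= 1.05 * 0.316835 * 3.1 / 0.5664 = 1.82079 dB/m
Total Att = 1.82079 * 2.4 = 4.3699 dB


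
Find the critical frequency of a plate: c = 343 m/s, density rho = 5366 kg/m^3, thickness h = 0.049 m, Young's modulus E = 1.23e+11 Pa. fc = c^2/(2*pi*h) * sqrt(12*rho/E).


12*rho/E = 12*5366/1.23e+11 = 5.23512e-07
sqrt(12*rho/E) = sqrt(5.23512e-07) = 0.000723541
c^2/(2*pi*h) = 343^2/(2*pi*0.049) = 382131
fc = 382131 * 0.000723541 = 276.49 Hz


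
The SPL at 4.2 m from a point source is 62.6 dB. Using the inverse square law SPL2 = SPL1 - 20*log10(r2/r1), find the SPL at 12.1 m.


r2/r1 = 12.1/4.2 = 2.88095
Correction = 20*log10(2.88095) = 9.19071 dB
SPL2 = 62.6 - 9.19071 = 53.409 dB


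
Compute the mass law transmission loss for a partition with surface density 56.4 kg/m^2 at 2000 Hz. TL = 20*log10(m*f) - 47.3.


m * f = 56.4 * 2000 = 112800
20*log10(112800) = 101.046 dB
TL = 101.046 - 47.3 = 53.746 dB


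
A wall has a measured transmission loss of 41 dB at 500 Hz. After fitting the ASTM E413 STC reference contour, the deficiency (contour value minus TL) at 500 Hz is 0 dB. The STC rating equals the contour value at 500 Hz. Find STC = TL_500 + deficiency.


By ASTM E413, STC = value of the fitted reference contour at 500 Hz.
Contour value at 500 Hz = TL_500 + deficiency = 41 + 0 = 41
STC = 41


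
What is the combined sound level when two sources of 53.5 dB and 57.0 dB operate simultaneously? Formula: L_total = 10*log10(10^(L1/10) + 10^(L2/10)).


10^(53.5/10) = 223872
10^(57.0/10) = 501187
Sum = 223872 + 501187 = 725059
L_total = 10*log10(725059) = 58.604 dB


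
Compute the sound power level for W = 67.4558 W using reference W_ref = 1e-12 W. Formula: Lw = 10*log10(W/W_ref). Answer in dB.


W / W_ref = 67.4558 / 1e-12 = 6.74558e+13
Lw = 10 * log10(6.74558e+13) = 138.29 dB


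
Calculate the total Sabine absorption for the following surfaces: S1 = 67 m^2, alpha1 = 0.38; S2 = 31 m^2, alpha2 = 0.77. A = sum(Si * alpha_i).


67 * 0.38 = 25.46
31 * 0.77 = 23.87
A_total = 25.46 + 23.87 = 49.33 m^2


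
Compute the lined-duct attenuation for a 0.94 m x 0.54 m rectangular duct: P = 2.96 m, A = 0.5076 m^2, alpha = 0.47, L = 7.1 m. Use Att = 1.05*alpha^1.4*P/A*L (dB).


alpha^1.4 = 0.47^1.4 = 0.347486
Attenuation rate = 1.05 * alpha^1.4 * P / A
= 1.05 * 0.347486 * 2.96 / 0.5076 = 2.12763 dB/m
Total Att = 2.12763 * 7.1 = 15.106 dB


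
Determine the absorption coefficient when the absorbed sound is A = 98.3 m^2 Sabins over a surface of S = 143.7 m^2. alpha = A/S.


Absorption coefficient = absorbed power / incident power
alpha = A / S = 98.3 / 143.7 = 0.68406


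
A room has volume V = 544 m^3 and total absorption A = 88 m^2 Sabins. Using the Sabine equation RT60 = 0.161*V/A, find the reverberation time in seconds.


RT60 = 0.161 * 544 / 88 = 0.99527 s


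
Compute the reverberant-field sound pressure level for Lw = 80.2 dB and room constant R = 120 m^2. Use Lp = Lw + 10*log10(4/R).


4/R = 4/120 = 0.0333333
Lp = 80.2 + 10*log10(0.0333333) = 65.429 dB


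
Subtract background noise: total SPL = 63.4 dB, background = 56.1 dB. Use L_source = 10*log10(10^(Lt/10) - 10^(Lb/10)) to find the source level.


10^(63.4/10) = 2.18776e+06
10^(56.1/10) = 407380
Difference = 2.18776e+06 - 407380 = 1.78038e+06
L_source = 10*log10(1.78038e+06) = 62.505 dB


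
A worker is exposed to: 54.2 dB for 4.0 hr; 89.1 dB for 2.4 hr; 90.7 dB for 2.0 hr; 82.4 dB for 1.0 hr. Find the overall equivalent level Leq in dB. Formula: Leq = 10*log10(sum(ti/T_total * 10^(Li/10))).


T_total = 4.0 + 2.4 + 2.0 + 1.0 = 9.4 hr
(4.0/9.4) * 10^(54.2/10) = 111926
(2.4/9.4) * 10^(89.1/10) = 2.07531e+08
(2.0/9.4) * 10^(90.7/10) = 2.49978e+08
(1.0/9.4) * 10^(82.4/10) = 1.84872e+07
Sum = 111926 + 2.07531e+08 + 2.49978e+08 + 1.84872e+07 = 4.76108e+08
Leq = 10*log10(4.76108e+08) = 86.777 dB


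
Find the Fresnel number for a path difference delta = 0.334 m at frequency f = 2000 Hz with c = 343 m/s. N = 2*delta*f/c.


N = 2*delta*f/c = 2*delta/lambda, where lambda = c/f
lambda = 343 / 2000 = 0.1715 m
N = 2 * 0.334 / 0.1715 = 3.895


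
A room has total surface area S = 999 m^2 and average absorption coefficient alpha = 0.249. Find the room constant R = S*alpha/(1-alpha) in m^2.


R = 999 * 0.249 / (1 - 0.249) = 331.23 m^2


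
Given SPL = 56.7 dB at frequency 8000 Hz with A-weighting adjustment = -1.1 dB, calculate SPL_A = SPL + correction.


A-weighting table: 8000 Hz -> -1.1 dB correction
SPL_A = SPL + correction = 56.7 + (-1.1) = 55.6 dBA


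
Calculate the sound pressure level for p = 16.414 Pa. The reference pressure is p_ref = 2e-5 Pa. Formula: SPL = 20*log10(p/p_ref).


p / p_ref = 16.414 / 2e-5 = 820700
SPL = 20 * log10(820700) = 118.28 dB


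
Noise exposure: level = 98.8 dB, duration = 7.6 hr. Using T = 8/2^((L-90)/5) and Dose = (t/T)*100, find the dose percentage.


T_allowed = 8 / 2^((98.8 - 90)/5) = 2.36199 hr
Dose = 7.6 / 2.36199 * 100 = 321.76 %


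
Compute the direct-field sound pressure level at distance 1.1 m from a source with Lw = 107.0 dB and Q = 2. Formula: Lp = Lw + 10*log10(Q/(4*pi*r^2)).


4*pi*r^2 = 4*pi*1.1^2 = 15.2053 m^2
Q / (4*pi*r^2) = 2 / 15.2053 = 0.131533
Lp = 107.0 + 10*log10(0.131533) = 98.19 dB


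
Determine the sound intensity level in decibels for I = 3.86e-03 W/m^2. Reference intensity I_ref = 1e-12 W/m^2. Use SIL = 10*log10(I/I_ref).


I / I_ref = 3.86e-03 / 1e-12 = 3.86e+09
SIL = 10 * log10(3.86e+09) = 95.866 dB


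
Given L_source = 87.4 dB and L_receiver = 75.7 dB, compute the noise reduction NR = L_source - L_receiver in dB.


NR = L_source - L_receiver (difference between source and receiving room levels)
NR = 87.4 - 75.7 = 11.7 dB


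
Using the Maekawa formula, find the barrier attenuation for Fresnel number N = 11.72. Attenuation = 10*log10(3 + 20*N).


3 + 20*N = 3 + 20*11.72 = 237.4
Att = 10*log10(237.4) = 23.755 dB


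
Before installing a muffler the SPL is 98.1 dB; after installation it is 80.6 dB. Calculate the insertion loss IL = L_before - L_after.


Insertion loss = SPL without muffler - SPL with muffler
IL = 98.1 - 80.6 = 17.5 dB


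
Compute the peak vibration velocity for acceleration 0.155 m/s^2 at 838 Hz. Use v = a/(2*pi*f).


omega = 2*pi*f = 2*pi*838 = 5265.31 rad/s
v = a / omega = 0.155 / 5265.31 = 2.9438e-05 m/s


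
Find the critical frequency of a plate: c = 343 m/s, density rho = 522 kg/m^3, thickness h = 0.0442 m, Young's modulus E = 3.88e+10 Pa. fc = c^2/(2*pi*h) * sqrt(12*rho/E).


12*rho/E = 12*522/3.88e+10 = 1.61443e-07
sqrt(12*rho/E) = sqrt(1.61443e-07) = 0.0004018
c^2/(2*pi*h) = 343^2/(2*pi*0.0442) = 423629
fc = 423629 * 0.0004018 = 170.21 Hz


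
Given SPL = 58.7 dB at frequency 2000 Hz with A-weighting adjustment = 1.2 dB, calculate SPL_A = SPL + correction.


A-weighting table: 2000 Hz -> 1.2 dB correction
SPL_A = SPL + correction = 58.7 + (1.2) = 59.9 dBA


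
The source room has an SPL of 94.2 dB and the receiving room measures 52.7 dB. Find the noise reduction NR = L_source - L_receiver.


NR = L_source - L_receiver (difference between source and receiving room levels)
NR = 94.2 - 52.7 = 41.5 dB


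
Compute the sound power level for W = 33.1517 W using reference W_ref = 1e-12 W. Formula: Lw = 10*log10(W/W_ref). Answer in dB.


W / W_ref = 33.1517 / 1e-12 = 3.31517e+13
Lw = 10 * log10(3.31517e+13) = 135.21 dB


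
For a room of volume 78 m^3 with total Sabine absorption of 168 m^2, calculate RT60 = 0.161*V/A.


RT60 = 0.161 * 78 / 168 = 0.07475 s


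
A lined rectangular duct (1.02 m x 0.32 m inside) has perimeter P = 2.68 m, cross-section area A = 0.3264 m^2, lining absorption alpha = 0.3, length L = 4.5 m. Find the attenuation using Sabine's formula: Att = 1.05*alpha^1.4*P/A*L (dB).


alpha^1.4 = 0.3^1.4 = 0.18534
Attenuation rate = 1.05 * alpha^1.4 * P / A
= 1.05 * 0.18534 * 2.68 / 0.3264 = 1.59788 dB/m
Total Att = 1.59788 * 4.5 = 7.1905 dB


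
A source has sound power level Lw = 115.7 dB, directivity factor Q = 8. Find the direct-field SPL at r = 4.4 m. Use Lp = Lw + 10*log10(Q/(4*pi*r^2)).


4*pi*r^2 = 4*pi*4.4^2 = 243.285 m^2
Q / (4*pi*r^2) = 8 / 243.285 = 0.0328832
Lp = 115.7 + 10*log10(0.0328832) = 100.87 dB


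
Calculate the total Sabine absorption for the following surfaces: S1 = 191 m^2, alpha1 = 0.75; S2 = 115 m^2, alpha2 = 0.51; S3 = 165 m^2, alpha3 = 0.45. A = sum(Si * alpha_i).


191 * 0.75 = 143.25
115 * 0.51 = 58.65
165 * 0.45 = 74.25
A_total = 143.25 + 58.65 + 74.25 = 276.15 m^2


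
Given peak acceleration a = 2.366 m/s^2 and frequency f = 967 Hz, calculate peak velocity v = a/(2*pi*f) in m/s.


omega = 2*pi*f = 2*pi*967 = 6075.84 rad/s
v = a / omega = 2.366 / 6075.84 = 0.00038941 m/s


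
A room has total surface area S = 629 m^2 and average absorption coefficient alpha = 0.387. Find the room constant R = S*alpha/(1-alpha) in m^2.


R = 629 * 0.387 / (1 - 0.387) = 397.1 m^2


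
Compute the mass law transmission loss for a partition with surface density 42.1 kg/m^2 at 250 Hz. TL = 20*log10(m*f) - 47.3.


m * f = 42.1 * 250 = 10525
20*log10(10525) = 80.4444 dB
TL = 80.4444 - 47.3 = 33.144 dB


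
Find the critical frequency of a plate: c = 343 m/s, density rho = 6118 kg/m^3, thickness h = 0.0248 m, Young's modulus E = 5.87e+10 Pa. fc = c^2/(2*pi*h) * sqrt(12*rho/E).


12*rho/E = 12*6118/5.87e+10 = 1.2507e-06
sqrt(12*rho/E) = sqrt(1.2507e-06) = 0.00111835
c^2/(2*pi*h) = 343^2/(2*pi*0.0248) = 755017
fc = 755017 * 0.00111835 = 844.37 Hz


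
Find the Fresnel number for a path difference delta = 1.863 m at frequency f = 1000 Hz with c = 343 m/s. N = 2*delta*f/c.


N = 2*delta*f/c = 2*delta/lambda, where lambda = c/f
lambda = 343 / 1000 = 0.343 m
N = 2 * 1.863 / 0.343 = 10.863


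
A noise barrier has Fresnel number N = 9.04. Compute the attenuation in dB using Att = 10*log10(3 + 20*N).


3 + 20*N = 3 + 20*9.04 = 183.8
Att = 10*log10(183.8) = 22.643 dB


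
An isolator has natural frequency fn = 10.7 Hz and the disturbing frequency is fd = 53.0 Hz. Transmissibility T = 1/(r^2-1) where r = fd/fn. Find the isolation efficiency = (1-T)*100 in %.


r = 53.0 / 10.7 = 4.95327
r^2 - 1 = 4.95327^2 - 1 = 23.5349
T = 1/23.5349 = 0.0424901
Efficiency = (1 - 0.0424901)*100 = 95.751 %


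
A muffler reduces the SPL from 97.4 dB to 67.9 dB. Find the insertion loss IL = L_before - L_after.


Insertion loss = SPL without muffler - SPL with muffler
IL = 97.4 - 67.9 = 29.5 dB


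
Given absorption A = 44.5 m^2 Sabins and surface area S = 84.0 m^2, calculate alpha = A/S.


Absorption coefficient = absorbed power / incident power
alpha = A / S = 44.5 / 84.0 = 0.52976


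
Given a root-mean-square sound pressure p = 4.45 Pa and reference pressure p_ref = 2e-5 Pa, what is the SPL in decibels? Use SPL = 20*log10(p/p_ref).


p / p_ref = 4.45 / 2e-5 = 222500
SPL = 20 * log10(222500) = 106.95 dB


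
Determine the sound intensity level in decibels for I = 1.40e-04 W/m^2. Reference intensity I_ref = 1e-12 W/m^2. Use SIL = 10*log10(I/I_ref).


I / I_ref = 1.40e-04 / 1e-12 = 1.4e+08
SIL = 10 * log10(1.4e+08) = 81.461 dB


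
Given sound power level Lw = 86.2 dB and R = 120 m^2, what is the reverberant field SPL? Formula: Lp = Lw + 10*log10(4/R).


4/R = 4/120 = 0.0333333
Lp = 86.2 + 10*log10(0.0333333) = 71.429 dB


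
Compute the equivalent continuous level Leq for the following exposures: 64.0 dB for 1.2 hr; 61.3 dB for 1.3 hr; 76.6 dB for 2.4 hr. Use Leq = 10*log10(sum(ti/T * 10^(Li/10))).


T_total = 1.2 + 1.3 + 2.4 = 4.9 hr
(1.2/4.9) * 10^(64.0/10) = 615156
(1.3/4.9) * 10^(61.3/10) = 357888
(2.4/4.9) * 10^(76.6/10) = 2.2388e+07
Sum = 615156 + 357888 + 2.2388e+07 = 2.3361e+07
Leq = 10*log10(2.3361e+07) = 73.685 dB


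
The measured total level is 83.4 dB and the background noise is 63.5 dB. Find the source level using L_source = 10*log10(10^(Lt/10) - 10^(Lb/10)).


10^(83.4/10) = 2.18776e+08
10^(63.5/10) = 2.23872e+06
Difference = 2.18776e+08 - 2.23872e+06 = 2.16537e+08
L_source = 10*log10(2.16537e+08) = 83.355 dB


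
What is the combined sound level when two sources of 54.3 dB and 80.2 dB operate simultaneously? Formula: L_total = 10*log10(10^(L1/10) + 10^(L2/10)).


10^(54.3/10) = 269153
10^(80.2/10) = 1.04713e+08
Sum = 269153 + 1.04713e+08 = 1.04982e+08
L_total = 10*log10(1.04982e+08) = 80.211 dB


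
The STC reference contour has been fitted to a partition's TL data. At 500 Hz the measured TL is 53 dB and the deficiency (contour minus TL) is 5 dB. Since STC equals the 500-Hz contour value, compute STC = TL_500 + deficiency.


By ASTM E413, STC = value of the fitted reference contour at 500 Hz.
Contour value at 500 Hz = TL_500 + deficiency = 53 + 5 = 58
STC = 58


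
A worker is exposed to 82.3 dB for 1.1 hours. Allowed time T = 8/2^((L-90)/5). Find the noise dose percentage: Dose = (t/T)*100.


T_allowed = 8 / 2^((82.3 - 90)/5) = 23.2636 hr
Dose = 1.1 / 23.2636 * 100 = 4.7284 %


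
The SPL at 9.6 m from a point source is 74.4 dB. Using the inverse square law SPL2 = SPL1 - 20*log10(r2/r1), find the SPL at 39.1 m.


r2/r1 = 39.1/9.6 = 4.07292
Correction = 20*log10(4.07292) = 12.1981 dB
SPL2 = 74.4 - 12.1981 = 62.202 dB


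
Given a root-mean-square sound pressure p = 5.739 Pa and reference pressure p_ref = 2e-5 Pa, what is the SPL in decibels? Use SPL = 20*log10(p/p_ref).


p / p_ref = 5.739 / 2e-5 = 286950
SPL = 20 * log10(286950) = 109.16 dB


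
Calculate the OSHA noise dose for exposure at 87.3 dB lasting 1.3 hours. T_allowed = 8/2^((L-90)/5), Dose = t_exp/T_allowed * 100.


T_allowed = 8 / 2^((87.3 - 90)/5) = 11.6318 hr
Dose = 1.3 / 11.6318 * 100 = 11.176 %


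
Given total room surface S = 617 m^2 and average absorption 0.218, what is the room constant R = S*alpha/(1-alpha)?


R = 617 * 0.218 / (1 - 0.218) = 172 m^2


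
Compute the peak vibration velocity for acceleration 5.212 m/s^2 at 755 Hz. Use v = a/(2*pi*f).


omega = 2*pi*f = 2*pi*755 = 4743.8 rad/s
v = a / omega = 5.212 / 4743.8 = 0.0010987 m/s


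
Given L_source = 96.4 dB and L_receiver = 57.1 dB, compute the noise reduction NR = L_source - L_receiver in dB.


NR = L_source - L_receiver (difference between source and receiving room levels)
NR = 96.4 - 57.1 = 39.3 dB


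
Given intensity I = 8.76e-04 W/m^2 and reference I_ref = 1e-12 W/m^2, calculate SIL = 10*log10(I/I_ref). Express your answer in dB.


I / I_ref = 8.76e-04 / 1e-12 = 8.76e+08
SIL = 10 * log10(8.76e+08) = 89.425 dB


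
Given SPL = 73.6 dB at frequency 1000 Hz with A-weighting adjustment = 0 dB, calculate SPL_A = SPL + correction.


A-weighting table: 1000 Hz -> 0 dB correction
SPL_A = SPL + correction = 73.6 + (0) = 73.6 dBA


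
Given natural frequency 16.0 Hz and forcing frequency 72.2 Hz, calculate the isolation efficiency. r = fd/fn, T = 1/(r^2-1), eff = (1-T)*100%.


r = 72.2 / 16.0 = 4.5125
r^2 - 1 = 4.5125^2 - 1 = 19.3627
T = 1/19.3627 = 0.0516457
Efficiency = (1 - 0.0516457)*100 = 94.835 %


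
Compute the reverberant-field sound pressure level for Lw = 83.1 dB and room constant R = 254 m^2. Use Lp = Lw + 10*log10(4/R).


4/R = 4/254 = 0.015748
Lp = 83.1 + 10*log10(0.015748) = 65.072 dB


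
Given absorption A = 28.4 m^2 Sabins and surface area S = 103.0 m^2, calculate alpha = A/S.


Absorption coefficient = absorbed power / incident power
alpha = A / S = 28.4 / 103.0 = 0.27573


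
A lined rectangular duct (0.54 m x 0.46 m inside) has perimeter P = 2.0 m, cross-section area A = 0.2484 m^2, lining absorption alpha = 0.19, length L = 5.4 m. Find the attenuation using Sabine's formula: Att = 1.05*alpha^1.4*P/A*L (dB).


alpha^1.4 = 0.19^1.4 = 0.0977811
Attenuation rate = 1.05 * alpha^1.4 * P / A
= 1.05 * 0.0977811 * 2.0 / 0.2484 = 0.826652 dB/m
Total Att = 0.826652 * 5.4 = 4.4639 dB


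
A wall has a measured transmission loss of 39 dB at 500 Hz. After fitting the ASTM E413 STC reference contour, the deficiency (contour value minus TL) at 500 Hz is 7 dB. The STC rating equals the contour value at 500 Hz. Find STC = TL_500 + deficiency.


By ASTM E413, STC = value of the fitted reference contour at 500 Hz.
Contour value at 500 Hz = TL_500 + deficiency = 39 + 7 = 46
STC = 46


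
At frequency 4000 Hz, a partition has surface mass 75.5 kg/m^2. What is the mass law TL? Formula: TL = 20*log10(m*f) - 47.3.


m * f = 75.5 * 4000 = 302000
20*log10(302000) = 109.6 dB
TL = 109.6 - 47.3 = 62.3 dB


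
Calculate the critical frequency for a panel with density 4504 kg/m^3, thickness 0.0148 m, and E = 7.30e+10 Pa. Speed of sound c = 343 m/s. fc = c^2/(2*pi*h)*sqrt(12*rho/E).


12*rho/E = 12*4504/7.30e+10 = 7.40384e-07
sqrt(12*rho/E) = sqrt(7.40384e-07) = 0.000860456
c^2/(2*pi*h) = 343^2/(2*pi*0.0148) = 1.26516e+06
fc = 1.26516e+06 * 0.000860456 = 1088.6 Hz


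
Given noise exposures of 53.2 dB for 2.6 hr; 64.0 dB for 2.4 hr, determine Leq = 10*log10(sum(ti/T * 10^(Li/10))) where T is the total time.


T_total = 2.6 + 2.4 = 5.0 hr
(2.6/5.0) * 10^(53.2/10) = 108643
(2.4/5.0) * 10^(64.0/10) = 1.20571e+06
Sum = 108643 + 1.20571e+06 = 1.31435e+06
Leq = 10*log10(1.31435e+06) = 61.187 dB


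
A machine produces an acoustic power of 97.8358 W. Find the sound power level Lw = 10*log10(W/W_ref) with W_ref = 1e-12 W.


W / W_ref = 97.8358 / 1e-12 = 9.78358e+13
Lw = 10 * log10(9.78358e+13) = 139.9 dB


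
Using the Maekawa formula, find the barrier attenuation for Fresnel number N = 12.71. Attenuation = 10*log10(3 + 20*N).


3 + 20*N = 3 + 20*12.71 = 257.2
Att = 10*log10(257.2) = 24.103 dB


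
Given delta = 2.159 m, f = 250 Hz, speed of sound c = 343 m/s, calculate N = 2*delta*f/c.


N = 2*delta*f/c = 2*delta/lambda, where lambda = c/f
lambda = 343 / 250 = 1.372 m
N = 2 * 2.159 / 1.372 = 3.1472


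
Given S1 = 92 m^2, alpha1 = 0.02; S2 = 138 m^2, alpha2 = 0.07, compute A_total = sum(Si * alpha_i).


92 * 0.02 = 1.84
138 * 0.07 = 9.66
A_total = 1.84 + 9.66 = 11.5 m^2


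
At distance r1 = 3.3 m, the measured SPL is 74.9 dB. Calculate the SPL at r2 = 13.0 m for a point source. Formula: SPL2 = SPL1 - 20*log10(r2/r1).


r2/r1 = 13.0/3.3 = 3.93939
Correction = 20*log10(3.93939) = 11.9086 dB
SPL2 = 74.9 - 11.9086 = 62.991 dB


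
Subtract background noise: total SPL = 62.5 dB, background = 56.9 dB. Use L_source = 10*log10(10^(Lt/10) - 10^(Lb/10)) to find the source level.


10^(62.5/10) = 1.77828e+06
10^(56.9/10) = 489779
Difference = 1.77828e+06 - 489779 = 1.2885e+06
L_source = 10*log10(1.2885e+06) = 61.101 dB


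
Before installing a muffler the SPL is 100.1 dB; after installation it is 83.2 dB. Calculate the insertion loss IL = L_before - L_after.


Insertion loss = SPL without muffler - SPL with muffler
IL = 100.1 - 83.2 = 16.9 dB


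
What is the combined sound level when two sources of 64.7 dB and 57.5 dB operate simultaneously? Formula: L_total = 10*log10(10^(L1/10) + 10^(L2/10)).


10^(64.7/10) = 2.95121e+06
10^(57.5/10) = 562341
Sum = 2.95121e+06 + 562341 = 3.51355e+06
L_total = 10*log10(3.51355e+06) = 65.457 dB


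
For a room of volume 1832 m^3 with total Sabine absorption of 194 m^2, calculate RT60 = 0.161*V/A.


RT60 = 0.161 * 1832 / 194 = 1.5204 s


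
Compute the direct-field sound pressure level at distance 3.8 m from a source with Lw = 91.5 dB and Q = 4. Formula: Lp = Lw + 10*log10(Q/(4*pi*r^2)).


4*pi*r^2 = 4*pi*3.8^2 = 181.458 m^2
Q / (4*pi*r^2) = 4 / 181.458 = 0.0220437
Lp = 91.5 + 10*log10(0.0220437) = 74.933 dB


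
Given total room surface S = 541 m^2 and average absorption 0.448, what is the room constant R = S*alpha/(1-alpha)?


R = 541 * 0.448 / (1 - 0.448) = 439.07 m^2


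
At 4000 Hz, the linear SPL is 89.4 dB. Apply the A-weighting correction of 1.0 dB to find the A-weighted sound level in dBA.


A-weighting table: 4000 Hz -> 1.0 dB correction
SPL_A = SPL + correction = 89.4 + (1.0) = 90.4 dBA


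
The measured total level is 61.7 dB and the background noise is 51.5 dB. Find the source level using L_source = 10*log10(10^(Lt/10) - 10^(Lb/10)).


10^(61.7/10) = 1.47911e+06
10^(51.5/10) = 141254
Difference = 1.47911e+06 - 141254 = 1.33786e+06
L_source = 10*log10(1.33786e+06) = 61.264 dB


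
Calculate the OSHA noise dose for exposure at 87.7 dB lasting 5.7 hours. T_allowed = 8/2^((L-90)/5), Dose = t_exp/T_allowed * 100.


T_allowed = 8 / 2^((87.7 - 90)/5) = 11.0043 hr
Dose = 5.7 / 11.0043 * 100 = 51.798 %


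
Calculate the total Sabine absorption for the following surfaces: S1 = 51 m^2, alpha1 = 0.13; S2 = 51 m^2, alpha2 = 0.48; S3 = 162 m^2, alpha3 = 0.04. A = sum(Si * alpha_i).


51 * 0.13 = 6.63
51 * 0.48 = 24.48
162 * 0.04 = 6.48
A_total = 6.63 + 24.48 + 6.48 = 37.59 m^2


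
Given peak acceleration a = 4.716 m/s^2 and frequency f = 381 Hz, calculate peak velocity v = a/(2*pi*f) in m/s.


omega = 2*pi*f = 2*pi*381 = 2393.89 rad/s
v = a / omega = 4.716 / 2393.89 = 0.00197 m/s


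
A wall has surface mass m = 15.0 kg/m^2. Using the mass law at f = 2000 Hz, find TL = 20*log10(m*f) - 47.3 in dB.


m * f = 15.0 * 2000 = 30000
20*log10(30000) = 89.5424 dB
TL = 89.5424 - 47.3 = 42.242 dB


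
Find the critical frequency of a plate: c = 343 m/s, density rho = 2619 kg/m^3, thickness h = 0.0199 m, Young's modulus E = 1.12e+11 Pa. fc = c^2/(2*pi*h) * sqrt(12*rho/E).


12*rho/E = 12*2619/1.12e+11 = 2.80607e-07
sqrt(12*rho/E) = sqrt(2.80607e-07) = 0.000529724
c^2/(2*pi*h) = 343^2/(2*pi*0.0199) = 940926
fc = 940926 * 0.000529724 = 498.43 Hz


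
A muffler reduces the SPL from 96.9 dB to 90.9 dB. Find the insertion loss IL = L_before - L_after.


Insertion loss = SPL without muffler - SPL with muffler
IL = 96.9 - 90.9 = 6 dB
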